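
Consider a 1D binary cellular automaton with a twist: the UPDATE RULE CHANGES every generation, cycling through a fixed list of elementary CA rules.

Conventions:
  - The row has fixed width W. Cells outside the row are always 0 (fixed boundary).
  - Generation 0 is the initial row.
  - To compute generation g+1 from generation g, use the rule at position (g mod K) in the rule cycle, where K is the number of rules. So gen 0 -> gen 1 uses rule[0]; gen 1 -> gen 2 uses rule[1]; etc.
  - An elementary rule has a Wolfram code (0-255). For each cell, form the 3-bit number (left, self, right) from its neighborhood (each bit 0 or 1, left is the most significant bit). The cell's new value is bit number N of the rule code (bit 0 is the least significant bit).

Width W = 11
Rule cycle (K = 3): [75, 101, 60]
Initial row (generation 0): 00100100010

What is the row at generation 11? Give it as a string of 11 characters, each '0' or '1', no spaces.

Answer: 00111000111

Derivation:
Gen 0: 00100100010
Gen 1 (rule 75): 11001001100
Gen 2 (rule 101): 01001000101
Gen 3 (rule 60): 01101100111
Gen 4 (rule 75): 11101101101
Gen 5 (rule 101): 00110110111
Gen 6 (rule 60): 00101101100
Gen 7 (rule 75): 11001101101
Gen 8 (rule 101): 01000110111
Gen 9 (rule 60): 01100101100
Gen 10 (rule 75): 11101001101
Gen 11 (rule 101): 00111000111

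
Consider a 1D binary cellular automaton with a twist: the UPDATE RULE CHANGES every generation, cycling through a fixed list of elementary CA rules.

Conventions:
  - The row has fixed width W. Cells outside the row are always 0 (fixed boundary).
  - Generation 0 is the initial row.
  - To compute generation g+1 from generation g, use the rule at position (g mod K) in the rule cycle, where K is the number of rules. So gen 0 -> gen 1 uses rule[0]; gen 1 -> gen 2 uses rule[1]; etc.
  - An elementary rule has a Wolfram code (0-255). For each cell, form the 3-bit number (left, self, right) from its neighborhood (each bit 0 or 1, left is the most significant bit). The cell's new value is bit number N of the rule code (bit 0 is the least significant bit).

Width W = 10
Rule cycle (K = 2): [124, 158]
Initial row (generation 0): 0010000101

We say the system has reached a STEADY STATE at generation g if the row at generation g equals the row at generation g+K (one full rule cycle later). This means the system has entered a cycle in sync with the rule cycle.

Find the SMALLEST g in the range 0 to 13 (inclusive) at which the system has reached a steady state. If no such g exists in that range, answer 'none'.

Answer: 6

Derivation:
Gen 0: 0010000101
Gen 1 (rule 124): 0011000111
Gen 2 (rule 158): 0110101110
Gen 3 (rule 124): 0111111011
Gen 4 (rule 158): 1111110010
Gen 5 (rule 124): 1000011011
Gen 6 (rule 158): 1100110010
Gen 7 (rule 124): 1110111011
Gen 8 (rule 158): 1100110010
Gen 9 (rule 124): 1110111011
Gen 10 (rule 158): 1100110010
Gen 11 (rule 124): 1110111011
Gen 12 (rule 158): 1100110010
Gen 13 (rule 124): 1110111011
Gen 14 (rule 158): 1100110010
Gen 15 (rule 124): 1110111011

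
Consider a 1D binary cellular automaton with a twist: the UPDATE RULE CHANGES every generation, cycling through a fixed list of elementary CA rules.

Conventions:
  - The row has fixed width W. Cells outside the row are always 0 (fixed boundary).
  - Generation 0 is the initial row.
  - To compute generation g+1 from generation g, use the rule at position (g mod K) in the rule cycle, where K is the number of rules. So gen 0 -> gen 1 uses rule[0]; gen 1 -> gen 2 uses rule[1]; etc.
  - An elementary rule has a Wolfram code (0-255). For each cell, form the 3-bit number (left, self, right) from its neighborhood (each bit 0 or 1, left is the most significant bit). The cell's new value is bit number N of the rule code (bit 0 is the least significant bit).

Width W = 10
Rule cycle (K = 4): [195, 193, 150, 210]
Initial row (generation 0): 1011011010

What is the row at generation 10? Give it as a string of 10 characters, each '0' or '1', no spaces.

Answer: 1100001110

Derivation:
Gen 0: 1011011010
Gen 1 (rule 195): 0001001000
Gen 2 (rule 193): 1100000011
Gen 3 (rule 150): 0010000100
Gen 4 (rule 210): 0101001010
Gen 5 (rule 195): 1000010000
Gen 6 (rule 193): 0011000111
Gen 7 (rule 150): 0100101010
Gen 8 (rule 210): 1011000001
Gen 9 (rule 195): 0001011110
Gen 10 (rule 193): 1100001110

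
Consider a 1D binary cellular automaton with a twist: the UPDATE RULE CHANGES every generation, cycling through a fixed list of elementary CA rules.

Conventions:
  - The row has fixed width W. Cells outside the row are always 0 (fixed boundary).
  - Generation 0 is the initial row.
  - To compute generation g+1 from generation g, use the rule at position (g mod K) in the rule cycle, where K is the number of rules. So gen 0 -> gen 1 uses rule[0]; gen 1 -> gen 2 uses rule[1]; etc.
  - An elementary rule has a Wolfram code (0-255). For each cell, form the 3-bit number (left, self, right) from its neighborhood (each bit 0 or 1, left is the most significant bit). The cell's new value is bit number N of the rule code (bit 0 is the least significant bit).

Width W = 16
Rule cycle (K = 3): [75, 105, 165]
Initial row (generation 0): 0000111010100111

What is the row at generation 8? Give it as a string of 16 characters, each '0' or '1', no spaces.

Gen 0: 0000111010100111
Gen 1 (rule 75): 1111101000001101
Gen 2 (rule 105): 1000110011101110
Gen 3 (rule 165): 1010000001010100
Gen 4 (rule 75): 0000111110000001
Gen 5 (rule 105): 1110100010111100
Gen 6 (rule 165): 0101101011011001
Gen 7 (rule 75): 1001100011011010
Gen 8 (rule 105): 0001101011111100

Answer: 0001101011111100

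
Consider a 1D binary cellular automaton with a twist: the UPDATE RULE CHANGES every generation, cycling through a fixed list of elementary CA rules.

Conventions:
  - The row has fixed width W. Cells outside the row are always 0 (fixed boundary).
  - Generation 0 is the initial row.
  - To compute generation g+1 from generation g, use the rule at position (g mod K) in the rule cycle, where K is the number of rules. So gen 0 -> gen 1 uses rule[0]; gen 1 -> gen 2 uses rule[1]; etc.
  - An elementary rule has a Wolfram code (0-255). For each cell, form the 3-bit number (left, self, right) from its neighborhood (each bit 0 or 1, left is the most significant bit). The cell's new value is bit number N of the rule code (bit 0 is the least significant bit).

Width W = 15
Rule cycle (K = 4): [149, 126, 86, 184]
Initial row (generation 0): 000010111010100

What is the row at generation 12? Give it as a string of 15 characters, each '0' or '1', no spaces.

Answer: 000101000101110

Derivation:
Gen 0: 000010111010100
Gen 1 (rule 149): 111010010010111
Gen 2 (rule 126): 101111111111101
Gen 3 (rule 86): 100000000000101
Gen 4 (rule 184): 010000000000010
Gen 5 (rule 149): 011111111111011
Gen 6 (rule 126): 110000000001111
Gen 7 (rule 86): 011000000010001
Gen 8 (rule 184): 010100000001000
Gen 9 (rule 149): 010111111101111
Gen 10 (rule 126): 111100000111001
Gen 11 (rule 86): 000110001001111
Gen 12 (rule 184): 000101000101110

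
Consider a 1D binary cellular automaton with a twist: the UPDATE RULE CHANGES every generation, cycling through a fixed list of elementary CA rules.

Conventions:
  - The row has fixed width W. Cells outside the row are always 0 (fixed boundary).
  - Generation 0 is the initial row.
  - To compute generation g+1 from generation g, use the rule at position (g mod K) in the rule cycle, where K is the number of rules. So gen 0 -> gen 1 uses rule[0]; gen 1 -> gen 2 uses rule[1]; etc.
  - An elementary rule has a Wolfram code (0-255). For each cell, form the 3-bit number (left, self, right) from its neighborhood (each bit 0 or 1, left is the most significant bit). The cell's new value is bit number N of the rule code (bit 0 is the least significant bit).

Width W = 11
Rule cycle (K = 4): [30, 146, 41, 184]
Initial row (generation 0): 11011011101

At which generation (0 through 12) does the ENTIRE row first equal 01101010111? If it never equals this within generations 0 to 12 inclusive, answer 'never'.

Answer: never

Derivation:
Gen 0: 11011011101
Gen 1 (rule 30): 10010010001
Gen 2 (rule 146): 01101101010
Gen 3 (rule 41): 01011010100
Gen 4 (rule 184): 00110101010
Gen 5 (rule 30): 01100101011
Gen 6 (rule 146): 10011000000
Gen 7 (rule 41): 00010011111
Gen 8 (rule 184): 00001011110
Gen 9 (rule 30): 00011010001
Gen 10 (rule 146): 00100001010
Gen 11 (rule 41): 10001100100
Gen 12 (rule 184): 01001010010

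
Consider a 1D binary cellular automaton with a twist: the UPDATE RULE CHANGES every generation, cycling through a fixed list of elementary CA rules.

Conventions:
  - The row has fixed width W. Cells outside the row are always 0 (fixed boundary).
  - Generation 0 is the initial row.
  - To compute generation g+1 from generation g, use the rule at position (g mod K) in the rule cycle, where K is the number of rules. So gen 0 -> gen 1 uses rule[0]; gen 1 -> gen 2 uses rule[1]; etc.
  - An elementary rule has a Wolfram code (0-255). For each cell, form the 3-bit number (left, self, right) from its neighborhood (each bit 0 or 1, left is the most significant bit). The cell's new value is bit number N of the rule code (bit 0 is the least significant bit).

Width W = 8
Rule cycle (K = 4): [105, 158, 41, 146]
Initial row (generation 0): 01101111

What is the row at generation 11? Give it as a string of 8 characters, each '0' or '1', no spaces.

Gen 0: 01101111
Gen 1 (rule 105): 01111001
Gen 2 (rule 158): 11110111
Gen 3 (rule 41): 10001100
Gen 4 (rule 146): 01010010
Gen 5 (rule 105): 00100000
Gen 6 (rule 158): 01110000
Gen 7 (rule 41): 01000111
Gen 8 (rule 146): 10101010
Gen 9 (rule 105): 01010100
Gen 10 (rule 158): 11010110
Gen 11 (rule 41): 10101100

Answer: 10101100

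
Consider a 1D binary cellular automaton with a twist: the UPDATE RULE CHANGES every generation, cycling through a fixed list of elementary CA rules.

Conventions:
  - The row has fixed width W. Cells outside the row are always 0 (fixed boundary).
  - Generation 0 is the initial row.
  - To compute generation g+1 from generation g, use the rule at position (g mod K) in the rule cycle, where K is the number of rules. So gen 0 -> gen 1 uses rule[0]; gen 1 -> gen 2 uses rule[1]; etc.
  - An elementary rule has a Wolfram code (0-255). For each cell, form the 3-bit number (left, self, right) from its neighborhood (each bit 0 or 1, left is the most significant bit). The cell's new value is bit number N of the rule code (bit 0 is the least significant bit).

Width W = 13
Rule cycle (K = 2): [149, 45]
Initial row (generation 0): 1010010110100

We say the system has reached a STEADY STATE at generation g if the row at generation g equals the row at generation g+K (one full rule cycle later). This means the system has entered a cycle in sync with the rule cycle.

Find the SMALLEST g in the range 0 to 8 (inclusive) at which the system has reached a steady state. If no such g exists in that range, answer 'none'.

Answer: none

Derivation:
Gen 0: 1010010110100
Gen 1 (rule 149): 1011010000111
Gen 2 (rule 45): 1110110110100
Gen 3 (rule 149): 0100000000111
Gen 4 (rule 45): 0101111110100
Gen 5 (rule 149): 0100111100111
Gen 6 (rule 45): 0100100000100
Gen 7 (rule 149): 0110111110111
Gen 8 (rule 45): 0101100001100
Gen 9 (rule 149): 0100011100011
Gen 10 (rule 45): 0101010001010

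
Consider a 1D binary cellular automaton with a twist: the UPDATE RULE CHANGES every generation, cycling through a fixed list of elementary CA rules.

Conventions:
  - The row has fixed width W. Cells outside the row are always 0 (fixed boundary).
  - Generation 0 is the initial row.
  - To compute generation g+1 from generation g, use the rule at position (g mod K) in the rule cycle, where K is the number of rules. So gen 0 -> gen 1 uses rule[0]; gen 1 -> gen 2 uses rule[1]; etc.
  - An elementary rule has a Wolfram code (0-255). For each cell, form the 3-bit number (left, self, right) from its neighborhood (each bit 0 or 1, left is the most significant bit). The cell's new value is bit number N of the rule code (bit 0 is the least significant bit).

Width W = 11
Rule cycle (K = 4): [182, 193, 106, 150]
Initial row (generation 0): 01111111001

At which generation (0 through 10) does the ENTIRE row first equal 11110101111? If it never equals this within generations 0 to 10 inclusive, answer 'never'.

Gen 0: 01111111001
Gen 1 (rule 182): 10111110111
Gen 2 (rule 193): 00011110011
Gen 3 (rule 106): 00110010111
Gen 4 (rule 150): 01001110010
Gen 5 (rule 182): 11110101111
Gen 6 (rule 193): 01110000111
Gen 7 (rule 106): 11010001101
Gen 8 (rule 150): 00011010001
Gen 9 (rule 182): 00100111011
Gen 10 (rule 193): 10000011001

Answer: 5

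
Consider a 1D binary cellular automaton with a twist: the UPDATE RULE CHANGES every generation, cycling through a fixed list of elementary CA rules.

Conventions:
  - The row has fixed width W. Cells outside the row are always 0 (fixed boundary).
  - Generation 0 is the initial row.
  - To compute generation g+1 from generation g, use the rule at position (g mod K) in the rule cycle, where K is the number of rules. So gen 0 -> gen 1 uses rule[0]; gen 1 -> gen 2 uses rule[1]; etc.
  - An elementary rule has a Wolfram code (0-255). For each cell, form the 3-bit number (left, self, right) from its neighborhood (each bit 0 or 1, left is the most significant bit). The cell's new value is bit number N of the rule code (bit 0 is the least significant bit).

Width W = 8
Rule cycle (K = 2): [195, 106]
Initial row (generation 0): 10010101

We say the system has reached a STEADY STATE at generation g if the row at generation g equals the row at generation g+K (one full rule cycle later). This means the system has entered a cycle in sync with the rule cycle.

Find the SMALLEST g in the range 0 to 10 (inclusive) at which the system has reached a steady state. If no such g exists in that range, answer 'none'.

Answer: 6

Derivation:
Gen 0: 10010101
Gen 1 (rule 195): 00100000
Gen 2 (rule 106): 01000000
Gen 3 (rule 195): 10011111
Gen 4 (rule 106): 00110001
Gen 5 (rule 195): 11010110
Gen 6 (rule 106): 11101110
Gen 7 (rule 195): 01100110
Gen 8 (rule 106): 11101110
Gen 9 (rule 195): 01100110
Gen 10 (rule 106): 11101110
Gen 11 (rule 195): 01100110
Gen 12 (rule 106): 11101110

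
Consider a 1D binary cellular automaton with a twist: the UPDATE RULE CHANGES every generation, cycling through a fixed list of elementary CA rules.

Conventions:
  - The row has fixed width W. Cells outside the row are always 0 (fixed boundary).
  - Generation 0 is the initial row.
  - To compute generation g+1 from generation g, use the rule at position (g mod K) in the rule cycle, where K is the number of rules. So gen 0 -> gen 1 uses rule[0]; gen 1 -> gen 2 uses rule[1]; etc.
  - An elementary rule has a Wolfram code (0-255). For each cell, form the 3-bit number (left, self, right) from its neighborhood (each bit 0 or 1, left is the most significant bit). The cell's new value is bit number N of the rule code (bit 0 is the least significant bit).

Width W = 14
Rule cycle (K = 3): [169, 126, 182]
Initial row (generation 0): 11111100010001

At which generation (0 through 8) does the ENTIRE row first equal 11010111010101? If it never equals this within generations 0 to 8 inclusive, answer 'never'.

Gen 0: 11111100010001
Gen 1 (rule 169): 11111001000100
Gen 2 (rule 126): 10001111101110
Gen 3 (rule 182): 11010111010101
Gen 4 (rule 169): 10101110101010
Gen 5 (rule 126): 11111011111111
Gen 6 (rule 182): 01110101111110
Gen 7 (rule 169): 01101011111100
Gen 8 (rule 126): 11111110000110

Answer: 3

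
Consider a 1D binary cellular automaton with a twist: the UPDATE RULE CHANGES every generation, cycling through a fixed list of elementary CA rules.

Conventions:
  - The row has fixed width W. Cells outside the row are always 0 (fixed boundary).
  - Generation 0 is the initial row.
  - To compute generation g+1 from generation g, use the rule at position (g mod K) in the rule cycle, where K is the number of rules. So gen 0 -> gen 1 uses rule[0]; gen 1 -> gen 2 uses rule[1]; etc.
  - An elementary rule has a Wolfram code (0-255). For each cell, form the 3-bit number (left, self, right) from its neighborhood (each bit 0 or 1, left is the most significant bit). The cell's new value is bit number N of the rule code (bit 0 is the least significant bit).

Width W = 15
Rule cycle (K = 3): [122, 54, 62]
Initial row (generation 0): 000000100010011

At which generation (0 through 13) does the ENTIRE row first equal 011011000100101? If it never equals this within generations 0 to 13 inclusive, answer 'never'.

Gen 0: 000000100010011
Gen 1 (rule 122): 000001010101111
Gen 2 (rule 54): 000011111110000
Gen 3 (rule 62): 000110000001000
Gen 4 (rule 122): 001111000010100
Gen 5 (rule 54): 010000100111110
Gen 6 (rule 62): 111001111100001
Gen 7 (rule 122): 101111000110010
Gen 8 (rule 54): 110000101001111
Gen 9 (rule 62): 101001111111000
Gen 10 (rule 122): 010111000001100
Gen 11 (rule 54): 111000100010010
Gen 12 (rule 62): 100101110111111
Gen 13 (rule 122): 011011011100001

Answer: never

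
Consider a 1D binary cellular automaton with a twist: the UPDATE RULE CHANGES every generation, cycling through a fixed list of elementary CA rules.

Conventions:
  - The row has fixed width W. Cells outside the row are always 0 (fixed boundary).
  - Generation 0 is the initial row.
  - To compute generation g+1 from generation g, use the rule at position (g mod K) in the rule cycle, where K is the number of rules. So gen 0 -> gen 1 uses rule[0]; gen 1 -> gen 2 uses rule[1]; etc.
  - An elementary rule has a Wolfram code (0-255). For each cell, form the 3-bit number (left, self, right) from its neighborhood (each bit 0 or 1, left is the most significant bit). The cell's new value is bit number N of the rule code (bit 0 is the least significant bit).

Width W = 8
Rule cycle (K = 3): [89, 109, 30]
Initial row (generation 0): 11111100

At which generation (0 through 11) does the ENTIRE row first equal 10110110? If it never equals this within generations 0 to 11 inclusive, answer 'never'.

Answer: never

Derivation:
Gen 0: 11111100
Gen 1 (rule 89): 10000111
Gen 2 (rule 109): 10110101
Gen 3 (rule 30): 10100101
Gen 4 (rule 89): 00010000
Gen 5 (rule 109): 11010111
Gen 6 (rule 30): 10010100
Gen 7 (rule 89): 01000011
Gen 8 (rule 109): 01011011
Gen 9 (rule 30): 11010010
Gen 10 (rule 89): 11001001
Gen 11 (rule 109): 11001001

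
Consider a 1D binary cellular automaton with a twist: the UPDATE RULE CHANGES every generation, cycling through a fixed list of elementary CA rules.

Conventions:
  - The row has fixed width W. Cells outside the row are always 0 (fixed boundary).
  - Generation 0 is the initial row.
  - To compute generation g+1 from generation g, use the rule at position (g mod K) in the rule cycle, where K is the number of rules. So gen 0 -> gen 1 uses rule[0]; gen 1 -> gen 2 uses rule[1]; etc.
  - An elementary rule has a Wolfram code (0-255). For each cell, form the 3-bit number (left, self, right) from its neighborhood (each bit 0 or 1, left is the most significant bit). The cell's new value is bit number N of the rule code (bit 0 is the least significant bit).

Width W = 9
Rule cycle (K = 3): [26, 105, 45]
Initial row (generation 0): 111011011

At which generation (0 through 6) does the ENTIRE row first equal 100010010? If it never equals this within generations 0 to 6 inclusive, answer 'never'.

Gen 0: 111011011
Gen 1 (rule 26): 100010010
Gen 2 (rule 105): 001000000
Gen 3 (rule 45): 101011111
Gen 4 (rule 26): 000010000
Gen 5 (rule 105): 111000111
Gen 6 (rule 45): 100010100

Answer: 1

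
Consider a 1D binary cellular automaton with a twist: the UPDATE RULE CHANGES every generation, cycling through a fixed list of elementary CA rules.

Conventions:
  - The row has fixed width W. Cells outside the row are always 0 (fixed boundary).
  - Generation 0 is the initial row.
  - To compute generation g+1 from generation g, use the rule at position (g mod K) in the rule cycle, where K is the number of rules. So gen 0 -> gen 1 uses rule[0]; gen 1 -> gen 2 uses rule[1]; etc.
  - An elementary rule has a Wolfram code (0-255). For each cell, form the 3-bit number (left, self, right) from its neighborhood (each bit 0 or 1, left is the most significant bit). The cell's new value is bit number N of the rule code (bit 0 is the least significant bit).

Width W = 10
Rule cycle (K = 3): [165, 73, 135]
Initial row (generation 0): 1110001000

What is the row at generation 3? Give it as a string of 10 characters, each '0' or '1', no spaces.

Gen 0: 1110001000
Gen 1 (rule 165): 0100101011
Gen 2 (rule 73): 0000000011
Gen 3 (rule 135): 1111111100

Answer: 1111111100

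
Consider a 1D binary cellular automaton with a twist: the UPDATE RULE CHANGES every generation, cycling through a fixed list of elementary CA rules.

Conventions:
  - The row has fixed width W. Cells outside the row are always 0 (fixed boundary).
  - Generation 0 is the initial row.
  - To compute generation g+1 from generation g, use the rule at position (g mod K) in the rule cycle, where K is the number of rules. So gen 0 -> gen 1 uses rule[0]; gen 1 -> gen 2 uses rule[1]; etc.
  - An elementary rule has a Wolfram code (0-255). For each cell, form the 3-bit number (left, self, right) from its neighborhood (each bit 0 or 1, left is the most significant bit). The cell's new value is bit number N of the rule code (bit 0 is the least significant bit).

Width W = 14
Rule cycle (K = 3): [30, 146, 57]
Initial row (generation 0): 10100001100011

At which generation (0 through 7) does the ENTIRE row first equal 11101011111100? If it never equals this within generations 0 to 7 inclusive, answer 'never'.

Gen 0: 10100001100011
Gen 1 (rule 30): 10110011010110
Gen 2 (rule 146): 00001100000001
Gen 3 (rule 57): 11101011111100
Gen 4 (rule 30): 10001010000010
Gen 5 (rule 146): 01010001000101
Gen 6 (rule 57): 00101100110010
Gen 7 (rule 30): 01101011101111

Answer: 3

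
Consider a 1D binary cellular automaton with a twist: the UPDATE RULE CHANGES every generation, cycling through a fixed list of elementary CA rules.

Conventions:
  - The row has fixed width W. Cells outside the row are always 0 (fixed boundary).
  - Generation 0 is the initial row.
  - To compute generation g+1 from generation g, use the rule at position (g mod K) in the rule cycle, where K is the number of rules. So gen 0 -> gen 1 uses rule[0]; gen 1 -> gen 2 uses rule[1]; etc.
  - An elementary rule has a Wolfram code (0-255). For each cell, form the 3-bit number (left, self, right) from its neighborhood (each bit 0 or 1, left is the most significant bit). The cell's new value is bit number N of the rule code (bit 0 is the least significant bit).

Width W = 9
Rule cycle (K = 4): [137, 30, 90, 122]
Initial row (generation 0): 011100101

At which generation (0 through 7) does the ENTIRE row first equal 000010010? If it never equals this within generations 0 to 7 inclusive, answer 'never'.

Answer: never

Derivation:
Gen 0: 011100101
Gen 1 (rule 137): 011000000
Gen 2 (rule 30): 110100000
Gen 3 (rule 90): 110010000
Gen 4 (rule 122): 111101000
Gen 5 (rule 137): 111000011
Gen 6 (rule 30): 100100110
Gen 7 (rule 90): 011011111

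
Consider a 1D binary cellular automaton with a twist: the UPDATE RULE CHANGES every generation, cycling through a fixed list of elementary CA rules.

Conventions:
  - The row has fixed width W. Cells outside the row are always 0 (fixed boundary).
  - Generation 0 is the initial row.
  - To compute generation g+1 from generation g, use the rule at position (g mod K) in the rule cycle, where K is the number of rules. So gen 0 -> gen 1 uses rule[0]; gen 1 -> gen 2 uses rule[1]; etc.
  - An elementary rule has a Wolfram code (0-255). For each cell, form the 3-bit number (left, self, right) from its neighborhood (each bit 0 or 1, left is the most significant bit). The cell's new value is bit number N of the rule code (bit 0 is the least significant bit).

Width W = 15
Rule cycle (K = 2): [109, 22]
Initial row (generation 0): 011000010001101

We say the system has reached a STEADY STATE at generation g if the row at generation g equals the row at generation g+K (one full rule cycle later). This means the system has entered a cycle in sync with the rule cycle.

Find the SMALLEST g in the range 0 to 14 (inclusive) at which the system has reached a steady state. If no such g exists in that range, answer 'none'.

Gen 0: 011000010001101
Gen 1 (rule 109): 011011010101111
Gen 2 (rule 22): 100000010100000
Gen 3 (rule 109): 101111011101111
Gen 4 (rule 22): 100000000000000
Gen 5 (rule 109): 101111111111111
Gen 6 (rule 22): 100000000000000
Gen 7 (rule 109): 101111111111111
Gen 8 (rule 22): 100000000000000
Gen 9 (rule 109): 101111111111111
Gen 10 (rule 22): 100000000000000
Gen 11 (rule 109): 101111111111111
Gen 12 (rule 22): 100000000000000
Gen 13 (rule 109): 101111111111111
Gen 14 (rule 22): 100000000000000
Gen 15 (rule 109): 101111111111111
Gen 16 (rule 22): 100000000000000

Answer: 4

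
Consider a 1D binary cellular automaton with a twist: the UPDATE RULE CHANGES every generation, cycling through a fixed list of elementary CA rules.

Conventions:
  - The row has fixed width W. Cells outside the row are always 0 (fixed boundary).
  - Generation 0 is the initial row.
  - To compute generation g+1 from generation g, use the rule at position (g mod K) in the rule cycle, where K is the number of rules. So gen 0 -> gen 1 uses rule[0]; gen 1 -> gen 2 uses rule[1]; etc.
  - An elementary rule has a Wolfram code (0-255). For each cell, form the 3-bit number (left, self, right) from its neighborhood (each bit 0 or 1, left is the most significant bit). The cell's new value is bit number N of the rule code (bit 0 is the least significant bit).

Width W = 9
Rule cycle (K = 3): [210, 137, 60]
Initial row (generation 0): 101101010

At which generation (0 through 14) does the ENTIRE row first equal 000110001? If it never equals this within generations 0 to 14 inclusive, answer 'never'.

Gen 0: 101101010
Gen 1 (rule 210): 000100001
Gen 2 (rule 137): 110001100
Gen 3 (rule 60): 101001010
Gen 4 (rule 210): 000110001
Gen 5 (rule 137): 110100100
Gen 6 (rule 60): 101110110
Gen 7 (rule 210): 000110011
Gen 8 (rule 137): 110100010
Gen 9 (rule 60): 101110011
Gen 10 (rule 210): 000111101
Gen 11 (rule 137): 110111000
Gen 12 (rule 60): 101100100
Gen 13 (rule 210): 000111010
Gen 14 (rule 137): 110110000

Answer: 4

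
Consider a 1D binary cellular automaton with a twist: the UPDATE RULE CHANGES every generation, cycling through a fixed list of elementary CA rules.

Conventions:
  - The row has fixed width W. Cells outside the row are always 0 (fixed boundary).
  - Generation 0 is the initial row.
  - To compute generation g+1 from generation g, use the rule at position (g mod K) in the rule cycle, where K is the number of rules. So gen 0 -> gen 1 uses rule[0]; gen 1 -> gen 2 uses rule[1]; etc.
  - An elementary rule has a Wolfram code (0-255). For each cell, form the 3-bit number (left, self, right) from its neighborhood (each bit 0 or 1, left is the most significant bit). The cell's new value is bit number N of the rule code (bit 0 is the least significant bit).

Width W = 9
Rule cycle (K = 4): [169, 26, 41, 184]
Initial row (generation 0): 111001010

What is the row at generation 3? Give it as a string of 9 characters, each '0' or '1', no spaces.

Answer: 010000100

Derivation:
Gen 0: 111001010
Gen 1 (rule 169): 110000100
Gen 2 (rule 26): 101001010
Gen 3 (rule 41): 010000100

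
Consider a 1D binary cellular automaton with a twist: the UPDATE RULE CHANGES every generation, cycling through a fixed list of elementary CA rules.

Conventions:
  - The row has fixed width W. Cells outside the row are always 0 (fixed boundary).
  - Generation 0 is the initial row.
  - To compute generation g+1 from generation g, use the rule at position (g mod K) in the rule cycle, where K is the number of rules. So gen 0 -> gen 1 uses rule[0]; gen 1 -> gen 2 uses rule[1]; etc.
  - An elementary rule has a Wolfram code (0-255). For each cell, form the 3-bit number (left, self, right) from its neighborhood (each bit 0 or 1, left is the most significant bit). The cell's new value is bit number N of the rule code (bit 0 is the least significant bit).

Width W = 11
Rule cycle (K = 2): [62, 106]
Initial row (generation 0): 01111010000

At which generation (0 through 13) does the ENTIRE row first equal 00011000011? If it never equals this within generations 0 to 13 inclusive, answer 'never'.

Gen 0: 01111010000
Gen 1 (rule 62): 11000111000
Gen 2 (rule 106): 11001101000
Gen 3 (rule 62): 10111011100
Gen 4 (rule 106): 01101110100
Gen 5 (rule 62): 11011001110
Gen 6 (rule 106): 11111011010
Gen 7 (rule 62): 10000110111
Gen 8 (rule 106): 00001111101
Gen 9 (rule 62): 00011000011
Gen 10 (rule 106): 00111000111
Gen 11 (rule 62): 01100101100
Gen 12 (rule 106): 11101011100
Gen 13 (rule 62): 10011110010

Answer: 9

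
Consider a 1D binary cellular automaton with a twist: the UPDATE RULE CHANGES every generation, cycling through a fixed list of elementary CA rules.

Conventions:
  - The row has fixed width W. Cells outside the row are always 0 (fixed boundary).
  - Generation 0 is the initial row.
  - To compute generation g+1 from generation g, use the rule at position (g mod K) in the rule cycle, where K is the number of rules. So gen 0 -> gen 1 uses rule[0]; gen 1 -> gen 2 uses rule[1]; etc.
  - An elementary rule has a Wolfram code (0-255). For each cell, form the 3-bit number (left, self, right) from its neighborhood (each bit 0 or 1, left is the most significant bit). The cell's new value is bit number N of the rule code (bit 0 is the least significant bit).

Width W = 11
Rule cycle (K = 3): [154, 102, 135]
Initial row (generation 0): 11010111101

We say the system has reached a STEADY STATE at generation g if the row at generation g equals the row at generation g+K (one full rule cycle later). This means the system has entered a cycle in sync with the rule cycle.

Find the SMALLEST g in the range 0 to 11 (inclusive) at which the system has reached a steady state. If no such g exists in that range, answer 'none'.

Answer: none

Derivation:
Gen 0: 11010111101
Gen 1 (rule 154): 10000111000
Gen 2 (rule 102): 10001001000
Gen 3 (rule 135): 10111011011
Gen 4 (rule 154): 00110010010
Gen 5 (rule 102): 01010110110
Gen 6 (rule 135): 11010000000
Gen 7 (rule 154): 10001000000
Gen 8 (rule 102): 10011000000
Gen 9 (rule 135): 10100011111
Gen 10 (rule 154): 00010111110
Gen 11 (rule 102): 00111000010
Gen 12 (rule 135): 11010011110
Gen 13 (rule 154): 10001111101
Gen 14 (rule 102): 10010000111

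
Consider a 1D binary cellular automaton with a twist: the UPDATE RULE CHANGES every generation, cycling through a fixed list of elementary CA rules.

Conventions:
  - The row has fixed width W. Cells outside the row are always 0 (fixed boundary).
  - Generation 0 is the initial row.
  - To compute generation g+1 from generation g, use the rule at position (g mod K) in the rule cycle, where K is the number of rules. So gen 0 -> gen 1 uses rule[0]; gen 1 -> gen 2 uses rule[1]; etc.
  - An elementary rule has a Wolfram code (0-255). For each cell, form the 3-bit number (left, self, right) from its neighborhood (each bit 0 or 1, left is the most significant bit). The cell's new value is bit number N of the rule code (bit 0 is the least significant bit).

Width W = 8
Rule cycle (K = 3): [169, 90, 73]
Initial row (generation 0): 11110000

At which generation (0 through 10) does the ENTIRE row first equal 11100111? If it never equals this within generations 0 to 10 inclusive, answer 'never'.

Gen 0: 11110000
Gen 1 (rule 169): 11100111
Gen 2 (rule 90): 10111101
Gen 3 (rule 73): 00100100
Gen 4 (rule 169): 10000001
Gen 5 (rule 90): 01000010
Gen 6 (rule 73): 00011000
Gen 7 (rule 169): 11010011
Gen 8 (rule 90): 11001111
Gen 9 (rule 73): 11001001
Gen 10 (rule 169): 10000000

Answer: 1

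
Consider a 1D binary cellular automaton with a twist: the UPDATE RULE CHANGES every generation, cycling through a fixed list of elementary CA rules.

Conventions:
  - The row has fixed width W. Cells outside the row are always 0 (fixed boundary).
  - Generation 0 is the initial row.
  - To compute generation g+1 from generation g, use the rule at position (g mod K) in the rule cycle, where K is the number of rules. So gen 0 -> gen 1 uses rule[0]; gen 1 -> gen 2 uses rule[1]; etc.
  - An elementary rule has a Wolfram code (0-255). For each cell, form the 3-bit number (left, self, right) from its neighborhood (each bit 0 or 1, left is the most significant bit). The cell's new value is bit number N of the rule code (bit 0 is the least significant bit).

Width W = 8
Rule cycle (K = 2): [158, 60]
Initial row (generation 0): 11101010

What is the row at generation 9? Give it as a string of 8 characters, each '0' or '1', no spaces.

Gen 0: 11101010
Gen 1 (rule 158): 11001011
Gen 2 (rule 60): 10101110
Gen 3 (rule 158): 10101101
Gen 4 (rule 60): 11111011
Gen 5 (rule 158): 11110010
Gen 6 (rule 60): 10001011
Gen 7 (rule 158): 11011010
Gen 8 (rule 60): 10110111
Gen 9 (rule 158): 10100110

Answer: 10100110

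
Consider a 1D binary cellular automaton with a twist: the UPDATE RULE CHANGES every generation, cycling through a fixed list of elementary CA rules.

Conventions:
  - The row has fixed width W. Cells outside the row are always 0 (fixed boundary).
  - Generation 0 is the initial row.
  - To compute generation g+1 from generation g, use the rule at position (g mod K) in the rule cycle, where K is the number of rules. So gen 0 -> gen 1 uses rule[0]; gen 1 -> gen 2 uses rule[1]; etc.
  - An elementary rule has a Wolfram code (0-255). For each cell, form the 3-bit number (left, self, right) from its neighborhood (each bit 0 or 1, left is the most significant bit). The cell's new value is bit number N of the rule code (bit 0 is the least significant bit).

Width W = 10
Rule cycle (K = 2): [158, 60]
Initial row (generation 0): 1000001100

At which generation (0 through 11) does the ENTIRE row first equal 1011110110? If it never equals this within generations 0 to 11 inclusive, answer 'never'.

Answer: 3

Derivation:
Gen 0: 1000001100
Gen 1 (rule 158): 1100011010
Gen 2 (rule 60): 1010010111
Gen 3 (rule 158): 1011110110
Gen 4 (rule 60): 1110001101
Gen 5 (rule 158): 1101011001
Gen 6 (rule 60): 1011110101
Gen 7 (rule 158): 1011100101
Gen 8 (rule 60): 1110010111
Gen 9 (rule 158): 1101110110
Gen 10 (rule 60): 1011001101
Gen 11 (rule 158): 1010111001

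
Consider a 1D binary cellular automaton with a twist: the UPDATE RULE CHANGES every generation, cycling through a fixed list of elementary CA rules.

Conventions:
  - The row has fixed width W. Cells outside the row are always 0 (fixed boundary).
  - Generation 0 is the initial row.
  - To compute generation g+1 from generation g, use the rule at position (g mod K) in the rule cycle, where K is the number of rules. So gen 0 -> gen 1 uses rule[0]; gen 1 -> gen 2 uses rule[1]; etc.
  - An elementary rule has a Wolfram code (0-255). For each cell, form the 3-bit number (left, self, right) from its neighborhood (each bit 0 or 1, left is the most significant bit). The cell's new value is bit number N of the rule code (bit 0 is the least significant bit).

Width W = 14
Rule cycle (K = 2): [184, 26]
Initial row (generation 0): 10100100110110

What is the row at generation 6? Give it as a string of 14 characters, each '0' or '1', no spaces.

Gen 0: 10100100110110
Gen 1 (rule 184): 01010010101101
Gen 2 (rule 26): 10001100001000
Gen 3 (rule 184): 01001010000100
Gen 4 (rule 26): 10110001001010
Gen 5 (rule 184): 01101000100101
Gen 6 (rule 26): 11000101011000

Answer: 11000101011000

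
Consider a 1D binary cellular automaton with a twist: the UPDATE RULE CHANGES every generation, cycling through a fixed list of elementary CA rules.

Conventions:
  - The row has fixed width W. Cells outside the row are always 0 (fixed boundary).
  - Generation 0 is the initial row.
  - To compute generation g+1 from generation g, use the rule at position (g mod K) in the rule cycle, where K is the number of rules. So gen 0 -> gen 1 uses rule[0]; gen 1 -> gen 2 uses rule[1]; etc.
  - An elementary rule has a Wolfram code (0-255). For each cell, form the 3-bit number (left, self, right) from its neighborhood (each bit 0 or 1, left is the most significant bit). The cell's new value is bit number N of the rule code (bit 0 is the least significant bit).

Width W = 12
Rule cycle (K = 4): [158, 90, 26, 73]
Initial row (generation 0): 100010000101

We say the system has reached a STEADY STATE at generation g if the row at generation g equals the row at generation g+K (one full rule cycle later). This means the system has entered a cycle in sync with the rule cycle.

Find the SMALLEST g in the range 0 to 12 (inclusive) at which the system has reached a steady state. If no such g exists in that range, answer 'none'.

Answer: none

Derivation:
Gen 0: 100010000101
Gen 1 (rule 158): 110111001101
Gen 2 (rule 90): 110101111100
Gen 3 (rule 26): 100001000010
Gen 4 (rule 73): 001100011000
Gen 5 (rule 158): 011010110100
Gen 6 (rule 90): 111000110010
Gen 7 (rule 26): 100101101101
Gen 8 (rule 73): 000001101100
Gen 9 (rule 158): 000011001010
Gen 10 (rule 90): 000111110001
Gen 11 (rule 26): 001100001010
Gen 12 (rule 73): 101101100000
Gen 13 (rule 158): 101001010000
Gen 14 (rule 90): 000110001000
Gen 15 (rule 26): 001101010100
Gen 16 (rule 73): 101100000001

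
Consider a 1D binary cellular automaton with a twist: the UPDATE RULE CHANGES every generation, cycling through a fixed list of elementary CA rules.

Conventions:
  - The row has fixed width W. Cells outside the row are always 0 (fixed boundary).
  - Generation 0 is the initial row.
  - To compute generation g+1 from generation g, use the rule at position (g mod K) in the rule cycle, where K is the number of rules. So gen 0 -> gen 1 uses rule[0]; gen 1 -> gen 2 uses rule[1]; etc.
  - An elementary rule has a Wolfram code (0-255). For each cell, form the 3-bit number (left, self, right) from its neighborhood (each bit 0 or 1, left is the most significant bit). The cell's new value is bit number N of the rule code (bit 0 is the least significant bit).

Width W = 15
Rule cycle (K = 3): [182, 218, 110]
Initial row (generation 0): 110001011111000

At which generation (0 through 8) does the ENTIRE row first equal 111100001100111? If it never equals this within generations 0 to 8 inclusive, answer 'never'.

Gen 0: 110001011111000
Gen 1 (rule 182): 001011101110100
Gen 2 (rule 218): 010011101110010
Gen 3 (rule 110): 110110111010110
Gen 4 (rule 182): 001001010111001
Gen 5 (rule 218): 010110000111110
Gen 6 (rule 110): 111110001100010
Gen 7 (rule 182): 011101010010111
Gen 8 (rule 218): 111100001100111

Answer: 8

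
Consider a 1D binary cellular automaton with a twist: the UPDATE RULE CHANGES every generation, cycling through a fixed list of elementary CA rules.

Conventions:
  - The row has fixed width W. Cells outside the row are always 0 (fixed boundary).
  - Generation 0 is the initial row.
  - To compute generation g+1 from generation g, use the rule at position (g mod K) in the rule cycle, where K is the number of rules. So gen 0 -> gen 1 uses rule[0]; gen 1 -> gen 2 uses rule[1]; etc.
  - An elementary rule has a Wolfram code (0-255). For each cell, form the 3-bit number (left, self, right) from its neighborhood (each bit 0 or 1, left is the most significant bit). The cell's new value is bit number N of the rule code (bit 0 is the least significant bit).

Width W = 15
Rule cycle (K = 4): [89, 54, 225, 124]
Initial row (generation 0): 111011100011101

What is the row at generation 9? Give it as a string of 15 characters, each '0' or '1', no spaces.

Answer: 111100111110101

Derivation:
Gen 0: 111011100011101
Gen 1 (rule 89): 101010111010100
Gen 2 (rule 54): 111111000111110
Gen 3 (rule 225): 011111010011110
Gen 4 (rule 124): 010001111010011
Gen 5 (rule 89): 001101001001011
Gen 6 (rule 54): 010011111111100
Gen 7 (rule 225): 000001111111101
Gen 8 (rule 124): 000001000000111
Gen 9 (rule 89): 111100111110101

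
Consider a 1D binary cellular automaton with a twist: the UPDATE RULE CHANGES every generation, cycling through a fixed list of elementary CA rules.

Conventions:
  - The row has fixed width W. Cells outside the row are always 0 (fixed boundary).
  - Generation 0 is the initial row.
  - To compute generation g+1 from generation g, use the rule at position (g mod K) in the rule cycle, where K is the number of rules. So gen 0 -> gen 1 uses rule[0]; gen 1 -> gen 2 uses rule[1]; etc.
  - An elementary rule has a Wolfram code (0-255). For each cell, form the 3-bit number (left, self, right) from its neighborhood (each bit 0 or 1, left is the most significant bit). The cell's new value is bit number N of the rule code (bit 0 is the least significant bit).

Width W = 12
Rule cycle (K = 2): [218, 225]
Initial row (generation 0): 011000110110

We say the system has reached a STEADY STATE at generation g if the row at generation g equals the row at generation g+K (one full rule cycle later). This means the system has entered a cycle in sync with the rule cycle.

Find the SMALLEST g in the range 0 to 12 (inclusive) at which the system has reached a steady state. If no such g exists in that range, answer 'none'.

Gen 0: 011000110110
Gen 1 (rule 218): 111101110111
Gen 2 (rule 225): 011110111011
Gen 3 (rule 218): 111110111011
Gen 4 (rule 225): 011111011101
Gen 5 (rule 218): 111111011100
Gen 6 (rule 225): 011111101101
Gen 7 (rule 218): 111111101100
Gen 8 (rule 225): 011111110101
Gen 9 (rule 218): 111111110000
Gen 10 (rule 225): 011111110111
Gen 11 (rule 218): 111111110111
Gen 12 (rule 225): 011111111011
Gen 13 (rule 218): 111111111011
Gen 14 (rule 225): 011111111101

Answer: none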